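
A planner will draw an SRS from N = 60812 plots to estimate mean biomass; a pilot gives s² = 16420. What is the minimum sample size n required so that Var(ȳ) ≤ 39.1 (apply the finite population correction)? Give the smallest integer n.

418

Without fpc, n₀ = s²/D = 16420/39.1 = 419.9488.
With fpc, (1 − n/N)·s²/n ≤ D requires n ≥ n₀/(1 + n₀/N) = 419.9488/(1 + 419.9488/60812) = 417.0687.
Rounding up, n = 418.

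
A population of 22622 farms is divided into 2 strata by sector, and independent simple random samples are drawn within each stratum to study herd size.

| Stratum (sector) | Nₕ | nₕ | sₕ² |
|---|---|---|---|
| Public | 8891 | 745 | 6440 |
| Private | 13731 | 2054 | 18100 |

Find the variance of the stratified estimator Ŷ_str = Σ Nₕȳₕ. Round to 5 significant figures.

2.0390 × 10^9

Var(Ŷ_str) = Σₕ Nₕ²(1 − fₕ)sₕ²/nₕ.
Public: 8891²·(1 − 745/8891)·6440/745 = 6.2607247 × 10^8.
Private: 13731²·(1 − 2054/13731)·18100/2054 = 1.4129005 × 10^9.
Sum = 2.038973 × 10^9.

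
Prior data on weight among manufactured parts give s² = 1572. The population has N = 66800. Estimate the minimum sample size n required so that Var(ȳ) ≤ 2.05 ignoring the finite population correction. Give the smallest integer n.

767

Without fpc, n₀ = s²/D = 1572/2.05 = 766.8293.
Rounding up, n = 767.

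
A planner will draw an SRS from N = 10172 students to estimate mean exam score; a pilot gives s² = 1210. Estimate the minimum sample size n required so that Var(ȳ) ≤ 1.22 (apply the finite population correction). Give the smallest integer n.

Without fpc, n₀ = s²/D = 1210/1.22 = 991.8033.
With fpc, (1 − n/N)·s²/n ≤ D requires n ≥ n₀/(1 + n₀/N) = 991.8033/(1 + 991.8033/10172) = 903.6905.
Rounding up, n = 904.

904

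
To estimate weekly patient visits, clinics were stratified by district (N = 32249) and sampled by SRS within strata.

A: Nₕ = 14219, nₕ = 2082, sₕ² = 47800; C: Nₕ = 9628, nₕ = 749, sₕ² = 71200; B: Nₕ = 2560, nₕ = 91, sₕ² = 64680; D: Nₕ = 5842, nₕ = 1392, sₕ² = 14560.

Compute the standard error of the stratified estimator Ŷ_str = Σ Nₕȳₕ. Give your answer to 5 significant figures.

Var(Ŷ_str) = Σₕ Nₕ²(1 − fₕ)sₕ²/nₕ.
A: 14219²·(1 − 2082/14219)·47800/2082 = 3.9621196 × 10^9.
C: 9628²·(1 − 749/9628)·71200/749 = 8.1264022 × 10^9.
B: 2560²·(1 − 91/2560)·64680/91 = 4.4925164 × 10^9.
D: 5842²·(1 − 1392/5842)·14560/1392 = 2.719216 × 10^8.
Sum = 1.685296 × 10^10.
SE = √(1.685296 × 10^10) = 129820.

129820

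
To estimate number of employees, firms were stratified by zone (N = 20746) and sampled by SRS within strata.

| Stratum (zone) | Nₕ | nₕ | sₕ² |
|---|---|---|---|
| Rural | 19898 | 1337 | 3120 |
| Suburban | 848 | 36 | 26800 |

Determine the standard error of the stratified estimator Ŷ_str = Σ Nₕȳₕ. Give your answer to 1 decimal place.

Var(Ŷ_str) = Σₕ Nₕ²(1 − fₕ)sₕ²/nₕ.
Rural: 19898²·(1 − 1337/19898)·3120/1337 = 8.6185456 × 10^8.
Suburban: 848²·(1 − 36/848)·26800/36 = 5.1260658 × 10^8.
Sum = 1.3744611 × 10^9.
SE = √(1.3744611 × 10^9) = 37073.7.

37073.7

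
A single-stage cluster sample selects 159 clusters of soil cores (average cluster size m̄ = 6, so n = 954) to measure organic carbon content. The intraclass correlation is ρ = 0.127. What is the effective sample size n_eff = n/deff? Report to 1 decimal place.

deff = 1 + (6 − 1)·0.127 = 1 + 0.635 = 1.635.
n_eff = 954 / 1.635 = 583.5.

583.5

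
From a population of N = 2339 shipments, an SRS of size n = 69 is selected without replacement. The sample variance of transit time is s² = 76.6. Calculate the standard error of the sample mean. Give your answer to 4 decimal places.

Under SRS without replacement, Var(ȳ) = (1 − f)·s²/n with f = n/N = 69/2339 = 0.02949979.
Var(ȳ) = (1 − 0.02949979)·76.6/69 = 0.97050021·1.1101449 = 1.0773959.
SE(ȳ) = √(1.0773959) = 1.0380.

1.0380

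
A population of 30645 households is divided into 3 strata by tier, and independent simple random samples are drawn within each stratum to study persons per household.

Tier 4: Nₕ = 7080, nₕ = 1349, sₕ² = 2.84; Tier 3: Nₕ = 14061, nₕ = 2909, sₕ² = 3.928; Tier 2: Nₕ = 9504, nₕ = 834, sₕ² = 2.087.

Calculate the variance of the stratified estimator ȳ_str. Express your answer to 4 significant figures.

Var(ȳ_str) = Σₕ Wₕ²(1 − fₕ)sₕ²/nₕ with Wₕ = Nₕ/N, N = 30645.
Tier 4: Wₕ = 0.23103279; term = 0.23103279²·(1 − 0.19053672)·2.84/1349 = 9.0960074 × 10^-5.
Tier 3: Wₕ = 0.45883505; term = 0.45883505²·(1 − 0.20688429)·3.928/2909 = 2.2546414 × 10^-4.
Tier 2: Wₕ = 0.31013216; term = 0.31013216²·(1 − 0.08775253)·2.087/834 = 2.1956478 × 10^-4.
Sum = 5.3598899 × 10^-4.

5.360 × 10^-4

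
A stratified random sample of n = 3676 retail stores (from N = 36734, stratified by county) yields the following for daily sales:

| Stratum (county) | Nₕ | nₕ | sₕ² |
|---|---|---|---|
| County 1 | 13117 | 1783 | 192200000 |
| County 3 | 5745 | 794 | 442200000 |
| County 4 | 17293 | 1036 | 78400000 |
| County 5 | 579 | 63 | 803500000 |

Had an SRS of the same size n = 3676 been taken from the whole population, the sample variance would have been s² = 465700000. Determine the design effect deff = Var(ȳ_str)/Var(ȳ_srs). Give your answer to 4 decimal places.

0.3702

Var(ȳ_str) = Σ Wₕ²(1−fₕ)sₕ²/nₕ with Wₕ = Nₕ/36734:
  County 1: (13117/36734)²·(1−1783/13117)·192200000/1783 = 11876.359
  County 3: (5745/36734)²·(1−794/5745)·442200000/794 = 11739.369
  County 4: (17293/36734)²·(1−1036/17293)·78400000/1036 = 15766.33
  County 5: (579/36734)²·(1−63/579)·803500000/63 = 2823.8209
  → Var(ȳ_str) = 42205.879.
Var(ȳ_srs) = (1 − 3676/36734)·465700000/3676 = 114008.99.
deff = 42205.879 / 114008.99 = 0.3702.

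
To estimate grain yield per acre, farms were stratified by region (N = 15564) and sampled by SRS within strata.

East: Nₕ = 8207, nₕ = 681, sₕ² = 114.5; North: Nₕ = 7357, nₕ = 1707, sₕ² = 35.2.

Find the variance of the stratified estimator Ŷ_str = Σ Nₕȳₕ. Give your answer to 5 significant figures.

1.1242 × 10^7

Var(Ŷ_str) = Σₕ Nₕ²(1 − fₕ)sₕ²/nₕ.
East: 8207²·(1 − 681/8207)·114.5/681 = 1.0385012 × 10^7.
North: 7357²·(1 − 1707/7357)·35.2/1707 = 857152.99.
Sum = 1.1242165 × 10^7.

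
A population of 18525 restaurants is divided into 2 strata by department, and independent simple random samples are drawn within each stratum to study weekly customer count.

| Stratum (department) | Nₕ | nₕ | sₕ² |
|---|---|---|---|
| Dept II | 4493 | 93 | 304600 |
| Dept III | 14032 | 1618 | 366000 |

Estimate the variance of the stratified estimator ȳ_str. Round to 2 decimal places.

303.50

Var(ȳ_str) = Σₕ Wₕ²(1 − fₕ)sₕ²/nₕ with Wₕ = Nₕ/N, N = 18525.
Dept II: Wₕ = 0.24253711; term = 0.24253711²·(1 − 0.02069886)·304600/93 = 188.67728.
Dept III: Wₕ = 0.75746289; term = 0.75746289²·(1 − 0.11530787)·366000/1618 = 114.81998.
Sum = 303.49726.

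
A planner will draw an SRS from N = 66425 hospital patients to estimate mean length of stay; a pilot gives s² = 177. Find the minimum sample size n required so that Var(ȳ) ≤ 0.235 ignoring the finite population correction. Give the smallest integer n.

Without fpc, n₀ = s²/D = 177/0.235 = 753.1915.
Rounding up, n = 754.

754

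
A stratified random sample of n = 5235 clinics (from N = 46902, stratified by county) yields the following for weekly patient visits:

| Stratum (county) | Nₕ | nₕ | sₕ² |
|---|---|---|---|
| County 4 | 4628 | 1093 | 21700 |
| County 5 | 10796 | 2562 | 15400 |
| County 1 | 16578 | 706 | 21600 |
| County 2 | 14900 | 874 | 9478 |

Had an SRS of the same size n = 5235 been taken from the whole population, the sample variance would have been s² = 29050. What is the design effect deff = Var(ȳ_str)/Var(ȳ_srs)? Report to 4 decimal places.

1.0305

Var(ȳ_str) = Σ Wₕ²(1−fₕ)sₕ²/nₕ with Wₕ = Nₕ/46902:
  County 4: (4628/46902)²·(1−1093/4628)·21700/1093 = 0.1476521
  County 5: (10796/46902)²·(1−2562/10796)·15400/2562 = 0.24290285
  County 1: (16578/46902)²·(1−706/16578)·21600/706 = 3.6595705
  County 2: (14900/46902)²·(1−874/14900)·9478/874 = 1.0302501
  → Var(ȳ_str) = 5.0803756.
Var(ȳ_srs) = (1 − 5235/46902)·29050/5235 = 4.9298116.
deff = 5.0803756 / 4.9298116 = 1.0305.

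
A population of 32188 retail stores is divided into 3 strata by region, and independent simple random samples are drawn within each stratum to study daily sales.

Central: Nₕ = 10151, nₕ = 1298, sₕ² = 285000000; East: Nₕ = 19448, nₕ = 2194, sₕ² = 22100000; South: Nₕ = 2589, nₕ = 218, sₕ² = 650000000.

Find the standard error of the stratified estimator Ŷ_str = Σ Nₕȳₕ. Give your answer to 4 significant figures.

6.435 × 10^6

Var(Ŷ_str) = Σₕ Nₕ²(1 − fₕ)sₕ²/nₕ.
Central: 10151²·(1 − 1298/10151)·285000000/1298 = 1.9731925 × 10^13.
East: 19448²·(1 − 2194/19448)·22100000/2194 = 3.3800287 × 10^12.
South: 2589²·(1 − 218/2589)·650000000/218 = 1.8302924 × 10^13.
Sum = 4.1414878 × 10^13.
SE = √(4.1414878 × 10^13) = 6.435 × 10^6.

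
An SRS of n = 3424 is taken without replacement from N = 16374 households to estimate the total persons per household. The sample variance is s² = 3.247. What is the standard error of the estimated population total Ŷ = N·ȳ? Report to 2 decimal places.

448.42

Var(Ŷ) = N²·Var(ȳ) = N²·(1 − n/N)·s²/n.
f = 3424/16374 = 0.20911201; Var(ȳ) = 0.79088799·3.247/3424 = 7.5000389 × 10^-4.
Var(Ŷ) = 16374² · (7.5000389 × 10^-4) = 201081.95.
SE(Ŷ) = √(201081.95) = 448.42.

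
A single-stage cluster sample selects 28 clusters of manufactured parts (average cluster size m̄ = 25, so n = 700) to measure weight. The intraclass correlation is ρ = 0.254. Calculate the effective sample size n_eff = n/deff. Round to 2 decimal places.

deff = 1 + (25 − 1)·0.254 = 1 + 6.096 = 7.096.
n_eff = 700 / 7.096 = 98.65.

98.65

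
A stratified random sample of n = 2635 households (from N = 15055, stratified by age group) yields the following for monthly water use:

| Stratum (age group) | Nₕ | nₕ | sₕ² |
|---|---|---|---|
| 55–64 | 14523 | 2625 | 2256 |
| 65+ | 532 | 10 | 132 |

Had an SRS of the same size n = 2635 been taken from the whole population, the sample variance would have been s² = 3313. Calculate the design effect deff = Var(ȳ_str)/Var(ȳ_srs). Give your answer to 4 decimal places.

0.6473

Var(ȳ_str) = Σ Wₕ²(1−fₕ)sₕ²/nₕ with Wₕ = Nₕ/15055:
  55–64: (14523/15055)²·(1−2625/14523)·2256/2625 = 0.65520706
  65+: (532/15055)²·(1−10/532)·132/10 = 0.016173147
  → Var(ȳ_str) = 0.67138021.
Var(ȳ_srs) = (1 − 2635/15055)·3313/2635 = 1.0372457.
deff = 0.67138021 / 1.0372457 = 0.6473.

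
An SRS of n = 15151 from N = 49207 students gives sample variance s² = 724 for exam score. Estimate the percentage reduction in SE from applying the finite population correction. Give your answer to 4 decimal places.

f = n/N = 15151/49207 = 0.30790335.
SE_no-fpc = √(s²/n) = 0.21859923; SE_fpc = √((1−f)s²/n) = 0.18185783.
Ratio = √(1−f) = 0.83192347. Reduction = 100·(1 − 0.83192347) = 16.8077%.

16.8077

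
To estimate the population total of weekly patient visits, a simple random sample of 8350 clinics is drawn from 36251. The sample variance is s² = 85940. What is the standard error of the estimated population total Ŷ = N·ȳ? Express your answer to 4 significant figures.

102000

Var(Ŷ) = N²·Var(ȳ) = N²·(1 − n/N)·s²/n.
f = 8350/36251 = 0.23033847; Var(ȳ) = 0.76966153·85940/8350 = 7.9215223.
Var(Ŷ) = 36251² · 7.9215223 = 1.040995 × 10^10.
SE(Ŷ) = √(1.040995 × 10^10) = 102000.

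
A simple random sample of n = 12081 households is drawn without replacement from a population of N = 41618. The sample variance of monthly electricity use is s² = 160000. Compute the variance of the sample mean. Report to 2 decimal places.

9.40

Under SRS without replacement, Var(ȳ) = (1 − f)·s²/n with f = n/N = 12081/41618 = 0.29028305.
Var(ȳ) = (1 − 0.29028305)·160000/12081 = 0.70971695·13.243937 = 9.3994464.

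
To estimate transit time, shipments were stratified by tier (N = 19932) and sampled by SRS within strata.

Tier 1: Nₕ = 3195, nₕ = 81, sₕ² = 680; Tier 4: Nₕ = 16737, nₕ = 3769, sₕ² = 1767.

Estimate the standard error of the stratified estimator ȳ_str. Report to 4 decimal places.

0.6829

Var(ȳ_str) = Σₕ Wₕ²(1 − fₕ)sₕ²/nₕ with Wₕ = Nₕ/N, N = 19932.
Tier 1: Wₕ = 0.16029500; term = 0.16029500²·(1 − 0.02535211)·680/81 = 0.21023819.
Tier 4: Wₕ = 0.83970500; term = 0.83970500²·(1 − 0.22518970)·1767/3769 = 0.25612931.
Sum = 0.4663675.
SE = √(0.4663675) = 0.6829.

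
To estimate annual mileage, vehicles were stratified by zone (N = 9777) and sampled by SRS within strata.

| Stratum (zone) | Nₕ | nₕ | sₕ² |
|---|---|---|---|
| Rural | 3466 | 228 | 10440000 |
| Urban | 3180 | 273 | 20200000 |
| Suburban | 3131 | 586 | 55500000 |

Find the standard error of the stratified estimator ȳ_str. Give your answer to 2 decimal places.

142.92

Var(ȳ_str) = Σₕ Wₕ²(1 − fₕ)sₕ²/nₕ with Wₕ = Nₕ/N, N = 9777.
Rural: Wₕ = 0.35450547; term = 0.35450547²·(1 − 0.06578188)·10440000/228 = 5376.007.
Urban: Wₕ = 0.32525315; term = 0.32525315²·(1 − 0.08584906)·20200000/273 = 7155.6591.
Suburban: Wₕ = 0.32024138; term = 0.32024138²·(1 − 0.18716065)·55500000/586 = 7895.0519.
Sum = 20426.718.
SE = √(20426.718) = 142.92.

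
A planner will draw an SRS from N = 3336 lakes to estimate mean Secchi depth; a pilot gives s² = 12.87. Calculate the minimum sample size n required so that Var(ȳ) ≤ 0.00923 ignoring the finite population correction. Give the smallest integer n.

1395

Without fpc, n₀ = s²/D = 12.87/0.00923 = 1394.3662.
Rounding up, n = 1395.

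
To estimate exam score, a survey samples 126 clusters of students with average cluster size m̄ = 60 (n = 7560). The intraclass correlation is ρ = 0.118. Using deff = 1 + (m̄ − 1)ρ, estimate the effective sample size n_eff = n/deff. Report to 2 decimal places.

949.51

deff = 1 + (60 − 1)·0.118 = 1 + 6.962 = 7.962.
n_eff = 7560 / 7.962 = 949.51.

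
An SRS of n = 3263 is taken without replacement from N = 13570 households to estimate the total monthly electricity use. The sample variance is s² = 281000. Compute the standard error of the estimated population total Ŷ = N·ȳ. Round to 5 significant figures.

109750

Var(Ŷ) = N²·Var(ȳ) = N²·(1 − n/N)·s²/n.
f = 3263/13570 = 0.24045689; Var(ȳ) = 0.75954311·281000/3263 = 65.409627.
Var(Ŷ) = 13570² · 65.409627 = 1.2044849 × 10^10.
SE(Ŷ) = √(1.2044849 × 10^10) = 109750.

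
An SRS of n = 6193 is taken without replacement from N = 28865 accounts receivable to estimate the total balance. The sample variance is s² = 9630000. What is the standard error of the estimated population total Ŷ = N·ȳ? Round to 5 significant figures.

1.0088 × 10^6

Var(Ŷ) = N²·Var(ȳ) = N²·(1 − n/N)·s²/n.
f = 6193/28865 = 0.21455049; Var(ȳ) = 0.78544951·9630000/6193 = 1221.3594.
Var(Ŷ) = 28865² · 1221.3594 = 1.0176223 × 10^12.
SE(Ŷ) = √(1.0176223 × 10^12) = 1.0088 × 10^6.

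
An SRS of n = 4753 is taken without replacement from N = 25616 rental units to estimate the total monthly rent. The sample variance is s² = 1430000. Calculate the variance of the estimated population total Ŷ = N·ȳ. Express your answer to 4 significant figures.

1.608 × 10^11

Var(Ŷ) = N²·Var(ȳ) = N²·(1 − n/N)·s²/n.
f = 4753/25616 = 0.18554809; Var(ȳ) = 0.81445191·1430000/4753 = 245.03813.
Var(Ŷ) = 25616² · 245.03813 = 1.6078899 × 10^11.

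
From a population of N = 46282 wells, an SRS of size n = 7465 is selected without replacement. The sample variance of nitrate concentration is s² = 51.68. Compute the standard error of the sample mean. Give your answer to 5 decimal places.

Under SRS without replacement, Var(ȳ) = (1 − f)·s²/n with f = n/N = 7465/46282 = 0.16129381.
Var(ȳ) = (1 − 0.16129381)·51.68/7465 = 0.83870619·0.0069229739 = 0.0058063411.
SE(ȳ) = √(0.0058063411) = 0.07620.

0.07620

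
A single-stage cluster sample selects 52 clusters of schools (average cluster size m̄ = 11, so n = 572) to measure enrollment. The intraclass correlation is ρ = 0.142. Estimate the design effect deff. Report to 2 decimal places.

2.42

deff = 1 + (11 − 1)·0.142 = 1 + 1.42 = 2.42.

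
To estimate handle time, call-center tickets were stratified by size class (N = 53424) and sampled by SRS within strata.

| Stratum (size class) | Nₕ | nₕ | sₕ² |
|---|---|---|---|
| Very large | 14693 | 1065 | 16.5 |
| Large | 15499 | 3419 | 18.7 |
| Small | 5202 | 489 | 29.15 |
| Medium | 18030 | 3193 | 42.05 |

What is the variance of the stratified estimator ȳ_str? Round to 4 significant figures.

0.003192

Var(ȳ_str) = Σₕ Wₕ²(1 − fₕ)sₕ²/nₕ with Wₕ = Nₕ/N, N = 53424.
Very large: Wₕ = 0.27502621; term = 0.27502621²·(1 − 0.07248350)·16.5/1065 = 0.0010869364.
Large: Wₕ = 0.29011306; term = 0.29011306²·(1 − 0.22059488)·18.7/3419 = 3.5878999 × 10^-4.
Small: Wₕ = 0.09737197; term = 0.09737197²·(1 − 0.09400231)·29.15/489 = 5.1206452 × 10^-4.
Medium: Wₕ = 0.33748877; term = 0.33748877²·(1 − 0.17709373)·42.05/3193 = 0.0012343437.
Sum = 0.0031921346.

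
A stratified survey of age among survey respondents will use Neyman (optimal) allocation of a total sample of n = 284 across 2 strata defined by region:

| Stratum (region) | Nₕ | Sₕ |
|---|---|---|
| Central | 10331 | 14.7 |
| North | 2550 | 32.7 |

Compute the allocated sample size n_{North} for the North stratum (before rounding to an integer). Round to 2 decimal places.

Neyman allocation: nₕ = n·NₕSₕ / Σⱼ NⱼSⱼ.
Σ NⱼSⱼ = 10331·14.7 + 2550·32.7 = 235250.7.
n_{North} = 284·2550·32.7 / 235250.7 = 100.66.

100.66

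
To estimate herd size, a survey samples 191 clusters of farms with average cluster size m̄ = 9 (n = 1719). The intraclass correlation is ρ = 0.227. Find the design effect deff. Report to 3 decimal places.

deff = 1 + (9 − 1)·0.227 = 1 + 1.816 = 2.816.

2.816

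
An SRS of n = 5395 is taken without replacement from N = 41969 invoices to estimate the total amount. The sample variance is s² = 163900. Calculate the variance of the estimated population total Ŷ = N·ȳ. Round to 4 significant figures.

4.663 × 10^10

Var(Ŷ) = N²·Var(ȳ) = N²·(1 − n/N)·s²/n.
f = 5395/41969 = 0.12854726; Var(ȳ) = 0.87145274·163900/5395 = 26.474718.
Var(Ŷ) = 41969² · 26.474718 = 4.6632488 × 10^10.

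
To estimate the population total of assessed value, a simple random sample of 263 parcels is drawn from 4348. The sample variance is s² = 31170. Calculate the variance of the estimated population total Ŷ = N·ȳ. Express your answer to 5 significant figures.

Var(Ŷ) = N²·Var(ȳ) = N²·(1 − n/N)·s²/n.
f = 263/4348 = 0.06048758; Var(ȳ) = 0.93951242·31170/263 = 111.3483.
Var(Ŷ) = 4348² · 111.3483 = 2.1050512 × 10^9.

2.1051 × 10^9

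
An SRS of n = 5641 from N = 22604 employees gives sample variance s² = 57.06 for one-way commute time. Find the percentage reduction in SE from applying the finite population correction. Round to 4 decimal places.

f = n/N = 5641/22604 = 0.24955760.
SE_no-fpc = √(s²/n) = 0.10057449; SE_fpc = √((1−f)s²/n) = 0.087125747.
Ratio = √(1−f) = 0.86628079. Reduction = 100·(1 − 0.86628079) = 13.3719%.

13.3719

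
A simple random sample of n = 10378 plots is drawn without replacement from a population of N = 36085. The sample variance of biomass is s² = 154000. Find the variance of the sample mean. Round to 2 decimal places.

Under SRS without replacement, Var(ȳ) = (1 − f)·s²/n with f = n/N = 10378/36085 = 0.28759873.
Var(ȳ) = (1 − 0.28759873)·154000/10378 = 0.71240127·14.839083 = 10.571381.

10.57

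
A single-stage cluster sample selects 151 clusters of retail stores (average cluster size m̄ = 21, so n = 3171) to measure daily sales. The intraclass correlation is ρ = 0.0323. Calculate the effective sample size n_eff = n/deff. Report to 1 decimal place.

1926.5

deff = 1 + (21 − 1)·0.0323 = 1 + 0.646 = 1.646.
n_eff = 3171 / 1.646 = 1926.5.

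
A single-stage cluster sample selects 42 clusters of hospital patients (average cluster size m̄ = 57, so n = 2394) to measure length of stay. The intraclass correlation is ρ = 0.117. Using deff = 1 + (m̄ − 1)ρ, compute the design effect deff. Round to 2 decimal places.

7.55

deff = 1 + (57 − 1)·0.117 = 1 + 6.552 = 7.552.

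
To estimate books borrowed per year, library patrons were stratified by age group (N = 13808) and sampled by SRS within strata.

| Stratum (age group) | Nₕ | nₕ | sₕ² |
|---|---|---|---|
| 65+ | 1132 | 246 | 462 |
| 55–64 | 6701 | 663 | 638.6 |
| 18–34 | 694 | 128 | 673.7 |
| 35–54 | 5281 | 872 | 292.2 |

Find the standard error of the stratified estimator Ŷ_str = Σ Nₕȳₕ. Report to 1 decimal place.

7122.1

Var(Ŷ_str) = Σₕ Nₕ²(1 − fₕ)sₕ²/nₕ.
65+: 1132²·(1 − 246/1132)·462/246 = 1.8835928 × 10^6.
55–64: 6701²·(1 − 663/6701)·638.6/663 = 3.8971589 × 10^7.
18–34: 694²·(1 − 128/694)·673.7/128 = 2.0674379 × 10^6.
35–54: 5281²·(1 − 872/5281)·292.2/872 = 7.8022524 × 10^6.
Sum = 5.0724872 × 10^7.
SE = √(5.0724872 × 10^7) = 7122.1.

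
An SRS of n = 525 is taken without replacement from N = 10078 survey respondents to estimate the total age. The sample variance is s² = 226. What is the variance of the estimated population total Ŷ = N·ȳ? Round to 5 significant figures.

4.1444 × 10^7

Var(Ŷ) = N²·Var(ȳ) = N²·(1 − n/N)·s²/n.
f = 525/10078 = 0.05209367; Var(ȳ) = 0.94790633·226/525 = 0.40805111.
Var(Ŷ) = 10078² · 0.40805111 = 4.1444153 × 10^7.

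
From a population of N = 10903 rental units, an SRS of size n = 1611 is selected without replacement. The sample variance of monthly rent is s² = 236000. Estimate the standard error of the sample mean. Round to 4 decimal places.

11.1735

Under SRS without replacement, Var(ȳ) = (1 − f)·s²/n with f = n/N = 1611/10903 = 0.14775750.
Var(ȳ) = (1 − 0.14775750)·236000/1611 = 0.85224250·146.49286 = 124.84744.
SE(ȳ) = √(124.84744) = 11.1735.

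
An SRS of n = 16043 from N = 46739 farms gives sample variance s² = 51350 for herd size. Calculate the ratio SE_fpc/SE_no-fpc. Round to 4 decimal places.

f = n/N = 16043/46739 = 0.34324654.
SE_no-fpc = √(s²/n) = 1.7890704; SE_fpc = √((1−f)s²/n) = 1.4498685.
Ratio = √(1−f) = 0.81040327.

0.8104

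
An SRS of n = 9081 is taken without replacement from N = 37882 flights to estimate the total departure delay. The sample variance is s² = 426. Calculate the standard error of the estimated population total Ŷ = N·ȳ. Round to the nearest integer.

7154

Var(Ŷ) = N²·Var(ȳ) = N²·(1 − n/N)·s²/n.
f = 9081/37882 = 0.23971807; Var(ȳ) = 0.76028193·426/9081 = 0.035665687.
Var(Ŷ) = 37882² · 0.035665687 = 5.1181899 × 10^7.
SE(Ŷ) = √(5.1181899 × 10^7) = 7154.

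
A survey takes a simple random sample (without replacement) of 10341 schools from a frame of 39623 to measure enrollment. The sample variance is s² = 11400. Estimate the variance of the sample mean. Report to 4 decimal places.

0.8147

Under SRS without replacement, Var(ȳ) = (1 − f)·s²/n with f = n/N = 10341/39623 = 0.26098478.
Var(ȳ) = (1 − 0.26098478)·11400/10341 = 0.73901522·1.1024079 = 0.81469621.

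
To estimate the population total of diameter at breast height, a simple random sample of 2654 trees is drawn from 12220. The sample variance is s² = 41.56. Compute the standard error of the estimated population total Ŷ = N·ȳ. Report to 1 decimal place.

1353.0

Var(Ŷ) = N²·Var(ȳ) = N²·(1 − n/N)·s²/n.
f = 2654/12220 = 0.21718494; Var(ȳ) = 0.78281506·41.56/2654 = 0.0122584.
Var(Ŷ) = 12220² · 0.0122584 = 1.8305273 × 10^6.
SE(Ŷ) = √(1.8305273 × 10^6) = 1353.0.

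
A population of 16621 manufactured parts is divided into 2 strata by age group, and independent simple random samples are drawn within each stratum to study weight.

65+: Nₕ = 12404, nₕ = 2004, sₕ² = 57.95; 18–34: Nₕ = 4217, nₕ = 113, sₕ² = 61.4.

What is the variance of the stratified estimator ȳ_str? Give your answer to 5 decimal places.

0.04754

Var(ȳ_str) = Σₕ Wₕ²(1 − fₕ)sₕ²/nₕ with Wₕ = Nₕ/N, N = 16621.
65+: Wₕ = 0.74628482; term = 0.74628482²·(1 − 0.16156079)·57.95/2004 = 0.013503194.
18–34: Wₕ = 0.25371518; term = 0.25371518²·(1 − 0.02679630)·61.4/113 = 0.034039767.
Sum = 0.047542961.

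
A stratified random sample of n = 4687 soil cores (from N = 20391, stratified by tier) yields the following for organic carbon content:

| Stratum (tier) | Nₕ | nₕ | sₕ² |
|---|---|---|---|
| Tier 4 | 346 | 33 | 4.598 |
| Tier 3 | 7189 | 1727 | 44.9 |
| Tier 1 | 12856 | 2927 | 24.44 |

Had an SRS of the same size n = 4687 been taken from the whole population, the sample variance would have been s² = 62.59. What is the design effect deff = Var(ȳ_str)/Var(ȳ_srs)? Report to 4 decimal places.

Var(ȳ_str) = Σ Wₕ²(1−fₕ)sₕ²/nₕ with Wₕ = Nₕ/20391:
  Tier 4: (346/20391)²·(1−33/346)·4.598/33 = 3.6290956 × 10^-5
  Tier 3: (7189/20391)²·(1−1727/7189)·44.9/1727 = 0.002455258
  Tier 1: (12856/20391)²·(1−2927/12856)·24.44/2927 = 0.0025633789
  → Var(ȳ_str) = 0.0050549279.
Var(ȳ_srs) = (1 − 4687/20391)·62.59/4687 = 0.010284466.
deff = 0.0050549279 / 0.010284466 = 0.4915.

0.4915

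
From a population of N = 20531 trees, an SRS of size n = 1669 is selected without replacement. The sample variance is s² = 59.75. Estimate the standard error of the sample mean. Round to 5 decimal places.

0.18136

Under SRS without replacement, Var(ȳ) = (1 − f)·s²/n with f = n/N = 1669/20531 = 0.08129171.
Var(ȳ) = (1 − 0.08129171)·59.75/1669 = 0.91870829·0.03579988 = 0.032889647.
SE(ȳ) = √(0.032889647) = 0.18136.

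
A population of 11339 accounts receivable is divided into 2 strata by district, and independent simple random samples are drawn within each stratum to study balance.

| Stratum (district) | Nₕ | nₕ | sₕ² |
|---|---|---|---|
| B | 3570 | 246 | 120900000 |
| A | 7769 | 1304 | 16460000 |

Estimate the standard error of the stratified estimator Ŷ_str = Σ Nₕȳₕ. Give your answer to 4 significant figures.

Var(Ŷ_str) = Σₕ Nₕ²(1 − fₕ)sₕ²/nₕ.
B: 3570²·(1 − 246/3570)·120900000/246 = 5.8320391 × 10^12.
A: 7769²·(1 − 1304/7769)·16460000/1304 = 6.3399508 × 10^11.
Sum = 6.4660342 × 10^12.
SE = √(6.4660342 × 10^12) = 2.543 × 10^6.

2.543 × 10^6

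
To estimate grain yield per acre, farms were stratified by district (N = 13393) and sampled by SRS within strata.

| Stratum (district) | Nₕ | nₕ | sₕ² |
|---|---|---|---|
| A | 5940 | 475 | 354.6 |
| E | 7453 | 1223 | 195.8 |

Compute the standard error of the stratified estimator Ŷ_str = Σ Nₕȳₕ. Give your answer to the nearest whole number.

Var(Ŷ_str) = Σₕ Nₕ²(1 − fₕ)sₕ²/nₕ.
A: 5940²·(1 − 475/5940)·354.6/475 = 2.4233812 × 10^7.
E: 7453²·(1 − 1223/7453)·195.8/1223 = 7.4337063 × 10^6.
Sum = 3.1667518 × 10^7.
SE = √(3.1667518 × 10^7) = 5627.

5627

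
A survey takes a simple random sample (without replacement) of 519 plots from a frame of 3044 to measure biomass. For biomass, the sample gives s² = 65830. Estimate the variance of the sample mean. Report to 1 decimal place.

Under SRS without replacement, Var(ȳ) = (1 − f)·s²/n with f = n/N = 519/3044 = 0.17049934.
Var(ȳ) = (1 − 0.17049934)·65830/519 = 0.82950066·126.84008 = 105.21393.

105.2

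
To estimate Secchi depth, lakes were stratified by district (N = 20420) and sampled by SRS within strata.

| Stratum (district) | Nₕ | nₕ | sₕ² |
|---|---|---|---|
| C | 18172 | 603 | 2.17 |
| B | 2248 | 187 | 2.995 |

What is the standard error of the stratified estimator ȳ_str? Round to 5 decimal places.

0.05416

Var(ȳ_str) = Σₕ Wₕ²(1 − fₕ)sₕ²/nₕ with Wₕ = Nₕ/N, N = 20420.
C: Wₕ = 0.88991185; term = 0.88991185²·(1 − 0.03318292)·2.17/603 = 0.002755375.
B: Wₕ = 0.11008815; term = 0.11008815²·(1 − 0.08318505)·2.995/187 = 1.7795822 × 10^-4.
Sum = 0.0029333332.
SE = √(0.0029333332) = 0.05416.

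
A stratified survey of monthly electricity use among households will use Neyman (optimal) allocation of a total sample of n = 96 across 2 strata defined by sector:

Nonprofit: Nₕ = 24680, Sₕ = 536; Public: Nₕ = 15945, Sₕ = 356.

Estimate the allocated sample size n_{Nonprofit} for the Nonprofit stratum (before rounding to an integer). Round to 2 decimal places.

Neyman allocation: nₕ = n·NₕSₕ / Σⱼ NⱼSⱼ.
Σ NⱼSⱼ = 24680·536 + 15945·356 = 1.89049 × 10^7.
n_{Nonprofit} = 96·24680·536 / (1.89049 × 10^7) = 67.17.

67.17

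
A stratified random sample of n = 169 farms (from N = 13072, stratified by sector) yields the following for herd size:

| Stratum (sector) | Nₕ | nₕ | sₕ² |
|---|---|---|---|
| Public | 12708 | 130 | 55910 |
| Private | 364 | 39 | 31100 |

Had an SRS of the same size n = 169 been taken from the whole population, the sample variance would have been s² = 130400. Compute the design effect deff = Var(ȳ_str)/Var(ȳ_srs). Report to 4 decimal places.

Var(ȳ_str) = Σ Wₕ²(1−fₕ)sₕ²/nₕ with Wₕ = Nₕ/13072:
  Public: (12708/13072)²·(1−130/12708)·55910/130 = 402.30076
  Private: (364/13072)²·(1−39/364)·31100/39 = 0.55207292
  → Var(ȳ_str) = 402.85283.
Var(ȳ_srs) = (1 − 169/13072)·130400/169 = 761.62211.
deff = 402.85283 / 761.62211 = 0.5289.

0.5289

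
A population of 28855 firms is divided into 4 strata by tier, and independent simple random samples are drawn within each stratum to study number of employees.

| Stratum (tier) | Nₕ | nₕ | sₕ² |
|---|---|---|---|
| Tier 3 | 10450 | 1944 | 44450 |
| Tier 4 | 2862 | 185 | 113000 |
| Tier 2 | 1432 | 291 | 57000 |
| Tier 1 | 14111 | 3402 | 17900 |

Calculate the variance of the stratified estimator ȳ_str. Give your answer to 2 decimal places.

Var(ȳ_str) = Σₕ Wₕ²(1 − fₕ)sₕ²/nₕ with Wₕ = Nₕ/N, N = 28855.
Tier 3: Wₕ = 0.36215561; term = 0.36215561²·(1 − 0.18602871)·44450/1944 = 2.4410407.
Tier 4: Wₕ = 0.09918558; term = 0.09918558²·(1 − 0.06464011)·113000/185 = 5.6205984.
Tier 2: Wₕ = 0.04962745; term = 0.04962745²·(1 − 0.20321229)·57000/291 = 0.38438672.
Tier 1: Wₕ = 0.48903136; term = 0.48903136²·(1 − 0.24108851)·17900/3402 = 0.95495581.
Sum = 9.4009816.

9.40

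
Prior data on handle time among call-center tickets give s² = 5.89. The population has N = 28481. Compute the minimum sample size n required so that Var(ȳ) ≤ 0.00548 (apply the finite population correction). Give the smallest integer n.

1036

Without fpc, n₀ = s²/D = 5.89/0.00548 = 1074.8175.
With fpc, (1 − n/N)·s²/n ≤ D requires n ≥ n₀/(1 + n₀/N) = 1074.8175/(1 + 1074.8175/28481) = 1035.7310.
Rounding up, n = 1036.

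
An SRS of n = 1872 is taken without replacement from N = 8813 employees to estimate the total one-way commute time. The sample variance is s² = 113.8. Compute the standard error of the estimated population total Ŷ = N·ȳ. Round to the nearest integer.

1928

Var(Ŷ) = N²·Var(ȳ) = N²·(1 − n/N)·s²/n.
f = 1872/8813 = 0.21241348; Var(ȳ) = 0.78758652·113.8/1872 = 0.047877856.
Var(Ŷ) = 8813² · 0.047877856 = 3.7186237 × 10^6.
SE(Ŷ) = √(3.7186237 × 10^6) = 1928.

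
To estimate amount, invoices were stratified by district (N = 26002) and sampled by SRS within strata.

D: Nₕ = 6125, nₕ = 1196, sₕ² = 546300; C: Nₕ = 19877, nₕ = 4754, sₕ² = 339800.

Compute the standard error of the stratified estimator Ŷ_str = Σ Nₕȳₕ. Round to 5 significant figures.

187820

Var(Ŷ_str) = Σₕ Nₕ²(1 − fₕ)sₕ²/nₕ.
D: 6125²·(1 − 1196/6125)·546300/1196 = 1.3790021 × 10^10.
C: 19877²·(1 − 4754/19877)·339800/4754 = 2.1485872 × 10^10.
Sum = 3.5275893 × 10^10.
SE = √(3.5275893 × 10^10) = 187820.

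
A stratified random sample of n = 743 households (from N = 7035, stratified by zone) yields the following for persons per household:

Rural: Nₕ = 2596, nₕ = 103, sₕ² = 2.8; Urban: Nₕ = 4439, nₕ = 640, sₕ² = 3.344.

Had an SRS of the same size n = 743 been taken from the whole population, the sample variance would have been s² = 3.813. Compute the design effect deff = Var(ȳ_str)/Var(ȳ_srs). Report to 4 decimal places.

Var(ȳ_str) = Σ Wₕ²(1−fₕ)sₕ²/nₕ with Wₕ = Nₕ/7035:
  Rural: (2596/7035)²·(1−103/2596)·2.8/103 = 0.003554836
  Urban: (4439/7035)²·(1−640/4439)·3.344/640 = 0.0017803793
  → Var(ȳ_str) = 0.0053352153.
Var(ȳ_srs) = (1 − 743/7035)·3.813/743 = 0.0045898934.
deff = 0.0053352153 / 0.0045898934 = 1.1624.

1.1624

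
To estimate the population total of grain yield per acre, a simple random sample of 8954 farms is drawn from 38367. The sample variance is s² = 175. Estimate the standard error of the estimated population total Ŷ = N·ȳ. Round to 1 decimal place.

Var(Ŷ) = N²·Var(ȳ) = N²·(1 − n/N)·s²/n.
f = 8954/38367 = 0.23337764; Var(ȳ) = 0.76662236·175/8954 = 0.014983126.
Var(Ŷ) = 38367² · 0.014983126 = 2.2055561 × 10^7.
SE(Ŷ) = √(2.2055561 × 10^7) = 4696.3.

4696.3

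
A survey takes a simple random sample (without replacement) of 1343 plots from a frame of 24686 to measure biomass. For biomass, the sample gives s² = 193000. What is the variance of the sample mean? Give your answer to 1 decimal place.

135.9

Under SRS without replacement, Var(ȳ) = (1 − f)·s²/n with f = n/N = 1343/24686 = 0.05440331.
Var(ȳ) = (1 − 0.05440331)·193000/1343 = 0.94559669·143.70812 = 135.88992.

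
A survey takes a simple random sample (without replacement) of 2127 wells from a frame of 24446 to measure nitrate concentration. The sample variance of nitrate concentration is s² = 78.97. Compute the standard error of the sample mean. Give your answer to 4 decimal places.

Under SRS without replacement, Var(ȳ) = (1 − f)·s²/n with f = n/N = 2127/24446 = 0.08700810.
Var(ȳ) = (1 − 0.08700810)·78.97/2127 = 0.91299190·0.037127409 = 0.033897024.
SE(ȳ) = √(0.033897024) = 0.1841.

0.1841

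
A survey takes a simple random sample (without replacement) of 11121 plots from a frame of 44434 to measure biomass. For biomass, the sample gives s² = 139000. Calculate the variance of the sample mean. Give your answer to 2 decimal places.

Under SRS without replacement, Var(ȳ) = (1 − f)·s²/n with f = n/N = 11121/44434 = 0.25028132.
Var(ȳ) = (1 − 0.25028132)·139000/11121 = 0.74971868·12.498876 = 9.3706409.

9.37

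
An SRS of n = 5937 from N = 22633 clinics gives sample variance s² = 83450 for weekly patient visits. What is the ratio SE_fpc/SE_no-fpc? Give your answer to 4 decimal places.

f = n/N = 5937/22633 = 0.26231609.
SE_no-fpc = √(s²/n) = 3.7491226; SE_fpc = √((1−f)s²/n) = 3.2200662.
Ratio = √(1−f) = 0.85888527.

0.8589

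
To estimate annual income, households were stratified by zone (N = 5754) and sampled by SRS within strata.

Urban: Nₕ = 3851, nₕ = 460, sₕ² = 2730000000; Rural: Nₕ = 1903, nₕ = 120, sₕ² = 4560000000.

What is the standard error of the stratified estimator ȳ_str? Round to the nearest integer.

2497

Var(ȳ_str) = Σₕ Wₕ²(1 − fₕ)sₕ²/nₕ with Wₕ = Nₕ/N, N = 5754.
Urban: Wₕ = 0.66927355; term = 0.66927355²·(1 − 0.11944949)·2730000000/460 = 2.3408113 × 10^6.
Rural: Wₕ = 0.33072645; term = 0.33072645²·(1 − 0.06305833)·4560000000/120 = 3.8943413 × 10^6.
Sum = 6.2351526 × 10^6.
SE = √(6.2351526 × 10^6) = 2497.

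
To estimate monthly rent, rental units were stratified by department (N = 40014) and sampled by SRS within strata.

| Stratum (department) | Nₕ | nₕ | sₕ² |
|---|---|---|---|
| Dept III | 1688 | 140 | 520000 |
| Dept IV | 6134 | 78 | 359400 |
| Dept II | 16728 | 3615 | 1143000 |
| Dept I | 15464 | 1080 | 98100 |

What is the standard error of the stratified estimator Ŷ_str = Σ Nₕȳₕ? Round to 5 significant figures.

520030

Var(Ŷ_str) = Σₕ Nₕ²(1 − fₕ)sₕ²/nₕ.
Dept III: 1688²·(1 − 140/1688)·520000/140 = 9.7055177 × 10^9.
Dept IV: 6134²·(1 − 78/6134)·359400/78 = 1.7116427 × 10^11.
Dept II: 16728²·(1 − 3615/16728)·1143000/3615 = 6.9355996 × 10^10.
Dept I: 15464²·(1 − 1080/15464)·98100/1080 = 2.0204438 × 10^10.
Sum = 2.7043022 × 10^11.
SE = √(2.7043022 × 10^11) = 520030.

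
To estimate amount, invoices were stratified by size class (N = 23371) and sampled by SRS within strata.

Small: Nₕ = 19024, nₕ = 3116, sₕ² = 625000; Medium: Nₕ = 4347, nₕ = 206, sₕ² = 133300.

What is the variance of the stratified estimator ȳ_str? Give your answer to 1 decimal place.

132.5

Var(ȳ_str) = Σₕ Wₕ²(1 − fₕ)sₕ²/nₕ with Wₕ = Nₕ/N, N = 23371.
Small: Wₕ = 0.81400026; term = 0.81400026²·(1 − 0.16379310)·625000/3116 = 111.1336.
Medium: Wₕ = 0.18599974; term = 0.18599974²·(1 − 0.04738900)·133300/206 = 21.325696.
Sum = 132.4593.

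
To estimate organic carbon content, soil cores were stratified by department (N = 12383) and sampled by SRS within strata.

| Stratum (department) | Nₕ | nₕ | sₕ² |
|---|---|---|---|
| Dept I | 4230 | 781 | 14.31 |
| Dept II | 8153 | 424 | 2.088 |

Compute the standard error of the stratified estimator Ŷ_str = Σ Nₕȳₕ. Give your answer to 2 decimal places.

Var(Ŷ_str) = Σₕ Nₕ²(1 − fₕ)sₕ²/nₕ.
Dept I: 4230²·(1 − 781/4230)·14.31/781 = 267314.28.
Dept II: 8153²·(1 − 424/8153)·2.088/424 = 310316.87.
Sum = 577631.15.
SE = √(577631.15) = 760.02.

760.02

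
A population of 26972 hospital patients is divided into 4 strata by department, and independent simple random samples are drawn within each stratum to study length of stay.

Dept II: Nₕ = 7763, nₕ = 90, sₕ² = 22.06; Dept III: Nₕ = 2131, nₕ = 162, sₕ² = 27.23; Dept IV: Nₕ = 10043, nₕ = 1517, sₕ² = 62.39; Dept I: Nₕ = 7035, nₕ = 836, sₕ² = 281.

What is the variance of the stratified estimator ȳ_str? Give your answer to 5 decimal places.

0.04603

Var(ȳ_str) = Σₕ Wₕ²(1 − fₕ)sₕ²/nₕ with Wₕ = Nₕ/N, N = 26972.
Dept II: Wₕ = 0.28781700; term = 0.28781700²·(1 − 0.01159346)·22.06/90 = 0.020069266.
Dept III: Wₕ = 0.07900786; term = 0.07900786²·(1 − 0.07602065)·27.23/162 = 9.6947249 × 10^-4.
Dept IV: Wₕ = 0.37234910; term = 0.37234910²·(1 − 0.15105048)·62.39/1517 = 0.0048407415.
Dept I: Wₕ = 0.26082604; term = 0.26082604²·(1 − 0.11883440)·281/836 = 0.020149278.
Sum = 0.046028758.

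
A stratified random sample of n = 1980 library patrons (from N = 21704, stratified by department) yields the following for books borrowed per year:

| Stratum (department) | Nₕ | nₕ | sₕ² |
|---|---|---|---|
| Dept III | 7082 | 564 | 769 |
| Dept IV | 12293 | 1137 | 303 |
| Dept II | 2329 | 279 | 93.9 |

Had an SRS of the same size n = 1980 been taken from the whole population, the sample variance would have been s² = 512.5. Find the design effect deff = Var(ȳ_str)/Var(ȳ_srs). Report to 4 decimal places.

Var(ȳ_str) = Σ Wₕ²(1−fₕ)sₕ²/nₕ with Wₕ = Nₕ/21704:
  Dept III: (7082/21704)²·(1−564/7082)·769/564 = 0.13360969
  Dept IV: (12293/21704)²·(1−1137/12293)·303/1137 = 0.077583432
  Dept II: (2329/21704)²·(1−279/2329)·93.9/279 = 0.0034111842
  → Var(ȳ_str) = 0.21460431.
Var(ȳ_srs) = (1 − 1980/21704)·512.5/1980 = 0.23522522.
deff = 0.21460431 / 0.23522522 = 0.9123.

0.9123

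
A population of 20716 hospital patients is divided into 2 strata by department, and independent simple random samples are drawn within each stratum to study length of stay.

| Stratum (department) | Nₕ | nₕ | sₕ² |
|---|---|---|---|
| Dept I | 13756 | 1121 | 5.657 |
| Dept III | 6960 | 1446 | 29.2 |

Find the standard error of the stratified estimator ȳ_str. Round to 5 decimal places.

Var(ȳ_str) = Σₕ Wₕ²(1 − fₕ)sₕ²/nₕ with Wₕ = Nₕ/N, N = 20716.
Dept I: Wₕ = 0.66402780; term = 0.66402780²·(1 − 0.08149171)·5.657/1121 = 0.0020437896.
Dept III: Wₕ = 0.33597220; term = 0.33597220²·(1 − 0.20775862)·29.2/1446 = 0.0018058379.
Sum = 0.0038496275.
SE = √(0.0038496275) = 0.06205.

0.06205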